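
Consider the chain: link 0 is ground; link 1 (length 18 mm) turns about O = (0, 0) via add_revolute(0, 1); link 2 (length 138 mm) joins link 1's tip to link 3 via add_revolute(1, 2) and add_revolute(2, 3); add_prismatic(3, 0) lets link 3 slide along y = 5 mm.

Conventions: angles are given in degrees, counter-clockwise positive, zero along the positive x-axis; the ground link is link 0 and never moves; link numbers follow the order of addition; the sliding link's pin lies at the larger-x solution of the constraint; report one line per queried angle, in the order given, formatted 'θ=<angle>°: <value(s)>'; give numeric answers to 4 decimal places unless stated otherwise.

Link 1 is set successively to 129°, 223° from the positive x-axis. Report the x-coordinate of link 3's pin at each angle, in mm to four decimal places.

geometry: r = 18 mm, L = 138 mm, e = 5 mm
θ=129°: crank pin P = (r cos θ, r sin θ) = (-11.327767, 13.988627)
θ=129°: h = r sin θ − e = 13.988627 − 5 = 8.988627
θ=129°: x = r cos θ + √(L² − h²) = -11.327767 + 137.706952 = 126.379185
θ=223°: crank pin P = (r cos θ, r sin θ) = (-13.164367, -12.275970)
θ=223°: h = r sin θ − e = -12.275970 − 5 = -17.275970
θ=223°: x = r cos θ + √(L² − h²) = -13.164367 + 136.914356 = 123.749989

θ=129°: 126.3792
θ=223°: 123.7500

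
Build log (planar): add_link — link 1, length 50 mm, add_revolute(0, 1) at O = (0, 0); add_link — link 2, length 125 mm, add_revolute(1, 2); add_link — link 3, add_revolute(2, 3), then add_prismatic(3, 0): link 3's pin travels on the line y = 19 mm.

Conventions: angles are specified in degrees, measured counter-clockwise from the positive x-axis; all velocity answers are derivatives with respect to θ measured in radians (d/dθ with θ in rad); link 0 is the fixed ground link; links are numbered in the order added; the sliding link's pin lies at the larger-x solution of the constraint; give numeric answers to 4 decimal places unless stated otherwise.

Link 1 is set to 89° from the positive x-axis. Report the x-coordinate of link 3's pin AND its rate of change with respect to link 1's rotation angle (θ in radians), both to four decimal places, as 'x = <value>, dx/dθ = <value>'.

geometry: r = 50 mm, L = 125 mm, e = 19 mm
crank pin P = (r cos θ, r sin θ) = (0.872620, 49.992385)
h = r sin θ − e = 49.992385 − 19 = 30.992385
x = r cos θ + √(L² − h²) = 0.872620 + 121.096953 = 121.969574
dx/dθ = −r sin θ − h·r cos θ/√(L² − h²) (θ in radians; h = 30.992385) = -50.215715

x = 121.9696, dx/dθ = -50.2157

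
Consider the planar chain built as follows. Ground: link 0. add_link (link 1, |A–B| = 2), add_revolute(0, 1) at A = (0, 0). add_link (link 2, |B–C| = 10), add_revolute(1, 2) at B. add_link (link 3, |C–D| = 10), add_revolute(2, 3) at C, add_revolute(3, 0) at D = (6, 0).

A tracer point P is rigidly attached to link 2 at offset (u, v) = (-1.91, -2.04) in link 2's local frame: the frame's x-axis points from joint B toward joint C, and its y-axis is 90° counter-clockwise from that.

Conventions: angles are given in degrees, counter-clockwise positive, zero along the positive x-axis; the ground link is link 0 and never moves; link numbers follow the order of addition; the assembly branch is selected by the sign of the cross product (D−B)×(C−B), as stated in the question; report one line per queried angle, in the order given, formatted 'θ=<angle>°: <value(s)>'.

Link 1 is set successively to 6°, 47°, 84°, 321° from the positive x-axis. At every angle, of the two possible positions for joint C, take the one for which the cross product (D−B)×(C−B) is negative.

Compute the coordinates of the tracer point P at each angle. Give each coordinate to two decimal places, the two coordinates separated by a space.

A=(0,0), D=(6.00,0)
θ=6°: B = A + 2.00·(cos6°, sin6°) = (1.9890, 0.2091)
θ=6°: |BD| = 4.0164
θ=6°: circle(B,10.00) ∩ circle(D,10.00): a=2.0082, h=9.7963
θ=6°:   candidates: C₊=(4.5044,9.8875) cross=39.346; C₋=(3.4846,-9.6785) cross=-39.346
θ=6°:   branch - wants cross < 0 → take C=(3.4846,-9.6785) (cross=-39.346)
θ=6°: ex = (C−B)/|BC| = (0.1496,-0.9888); ey = (0.9888,0.1496)
θ=6°: P = B + -1.91·ex + -2.04·ey = (-0.3137,1.7925)
θ=47°: B = A + 2.00·(cos47°, sin47°) = (1.3640, 1.4627)
θ=47°: |BD| = 4.8613
θ=47°: circle(B,10.00) ∩ circle(D,10.00): a=2.4306, h=9.7001
θ=47°:   candidates: C₊=(6.6007,9.9819) cross=47.155; C₋=(0.7633,-8.5192) cross=-47.155
θ=47°:   branch - wants cross < 0 → take C=(0.7633,-8.5192) (cross=-47.155)
θ=47°: ex = (C−B)/|BC| = (-0.0601,-0.9982); ey = (0.9982,-0.0601)
θ=47°: P = B + -1.91·ex + -2.04·ey = (-0.5576,3.4918)
θ=84°: B = A + 2.00·(cos84°, sin84°) = (0.2091, 1.9890)
θ=84°: |BD| = 6.1230
θ=84°: circle(B,10.00) ∩ circle(D,10.00): a=3.0615, h=9.5198
θ=84°:   candidates: C₊=(6.1970,9.9981) cross=58.290; C₋=(0.0120,-8.0090) cross=-58.290
θ=84°:   branch - wants cross < 0 → take C=(0.0120,-8.0090) (cross=-58.290)
θ=84°: ex = (C−B)/|BC| = (-0.0197,-0.9998); ey = (0.9998,-0.0197)
θ=84°: P = B + -1.91·ex + -2.04·ey = (-1.7929,3.9389)
θ=321°: B = A + 2.00·(cos321°, sin321°) = (1.5543, -1.2586)
θ=321°: |BD| = 4.6204
θ=321°: circle(B,10.00) ∩ circle(D,10.00): a=2.3102, h=9.7295
θ=321°:   candidates: C₊=(1.1268,8.7322) cross=44.955; C₋=(6.4275,-9.9909) cross=-44.955
θ=321°:   branch - wants cross < 0 → take C=(6.4275,-9.9909) (cross=-44.955)
θ=321°: ex = (C−B)/|BC| = (0.4873,-0.8732); ey = (0.8732,0.4873)
θ=321°: P = B + -1.91·ex + -2.04·ey = (-1.1579,-0.5849)

θ=6°: -0.31 1.79
θ=47°: -0.56 3.49
θ=84°: -1.79 3.94
θ=321°: -1.16 -0.58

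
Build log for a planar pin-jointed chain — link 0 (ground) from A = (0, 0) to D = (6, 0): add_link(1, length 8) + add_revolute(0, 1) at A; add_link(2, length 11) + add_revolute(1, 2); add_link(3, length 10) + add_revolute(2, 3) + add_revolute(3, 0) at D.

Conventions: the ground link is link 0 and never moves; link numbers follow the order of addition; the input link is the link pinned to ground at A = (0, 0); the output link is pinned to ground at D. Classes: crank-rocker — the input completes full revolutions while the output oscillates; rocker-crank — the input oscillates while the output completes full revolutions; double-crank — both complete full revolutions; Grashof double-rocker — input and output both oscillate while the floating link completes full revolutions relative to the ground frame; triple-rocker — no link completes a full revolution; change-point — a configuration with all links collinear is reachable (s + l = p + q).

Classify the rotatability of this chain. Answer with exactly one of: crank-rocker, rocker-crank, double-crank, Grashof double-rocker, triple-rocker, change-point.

lengths: ground=6, input=8, coupler=11, output=10
sorted: s=6 (shortest), l=11 (longest), p+q=18
s + l = 17 vs p + q = 18
s + l < p + q (Grashof) with shortest = ground link → double-crank

double-crank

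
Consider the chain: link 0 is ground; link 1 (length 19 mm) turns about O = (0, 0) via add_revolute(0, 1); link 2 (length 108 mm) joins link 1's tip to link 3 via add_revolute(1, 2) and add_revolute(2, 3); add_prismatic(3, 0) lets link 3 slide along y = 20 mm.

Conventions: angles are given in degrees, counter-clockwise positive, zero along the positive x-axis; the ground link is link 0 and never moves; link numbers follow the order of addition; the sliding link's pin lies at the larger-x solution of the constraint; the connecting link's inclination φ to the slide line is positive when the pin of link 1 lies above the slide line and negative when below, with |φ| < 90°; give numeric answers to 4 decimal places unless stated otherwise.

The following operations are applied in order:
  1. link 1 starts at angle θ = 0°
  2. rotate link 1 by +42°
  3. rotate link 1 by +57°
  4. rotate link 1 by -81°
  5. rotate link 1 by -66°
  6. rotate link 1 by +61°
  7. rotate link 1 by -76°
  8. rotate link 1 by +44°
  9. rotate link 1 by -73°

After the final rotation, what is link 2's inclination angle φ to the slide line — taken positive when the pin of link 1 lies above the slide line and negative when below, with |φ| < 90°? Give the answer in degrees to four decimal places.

geometry: r = 19 mm, L = 108 mm, e = 20 mm; θ starts at 0°
rotate link 1 by +42°: θ ← 0° +42° = 42°
rotate link 1 by +57°: θ ← 42° +57° = 99°
rotate link 1 by -81°: θ ← 99° -81° = 18°
rotate link 1 by -66°: θ ← 18° -66° = -48°
rotate link 1 by +61°: θ ← -48° +61° = 13°
rotate link 1 by -76°: θ ← 13° -76° = -63°
rotate link 1 by +44°: θ ← -63° +44° = -19°
rotate link 1 by -73°: θ ← -19° -73° = -92°
h = r sin θ − e = -18.988426 − 20 = -38.988426
sin φ = h / L = -38.988426 / 108 = -0.36100394
φ = arcsin(-0.36100394) = -21.161864°

-21.1619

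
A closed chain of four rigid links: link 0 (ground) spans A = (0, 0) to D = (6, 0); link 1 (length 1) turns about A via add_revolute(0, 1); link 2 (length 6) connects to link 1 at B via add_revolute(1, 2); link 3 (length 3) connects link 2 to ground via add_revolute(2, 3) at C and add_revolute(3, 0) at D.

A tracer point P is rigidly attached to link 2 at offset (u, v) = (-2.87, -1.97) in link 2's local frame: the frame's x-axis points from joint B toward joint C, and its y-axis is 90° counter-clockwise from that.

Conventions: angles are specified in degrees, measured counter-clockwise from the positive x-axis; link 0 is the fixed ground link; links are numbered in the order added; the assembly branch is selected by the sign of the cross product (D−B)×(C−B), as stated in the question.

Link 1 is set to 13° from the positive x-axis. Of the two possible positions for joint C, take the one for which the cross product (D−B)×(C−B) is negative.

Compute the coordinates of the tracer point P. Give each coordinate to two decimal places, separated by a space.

A=(0,0), D=(6.00,0)
B = A + 1.00·(cos13°, sin13°) = (0.9744, 0.2250)
|BD| = 5.0307
circle(B,6.00) ∩ circle(D,3.00): a=5.1989, h=2.9953
  candidates: C₊=(6.3020,2.9848) cross=15.068; C₋=(6.0341,-2.9998) cross=-15.068
  branch - wants cross < 0 → take C=(6.0341,-2.9998) (cross=-15.068)
ex = (C−B)/|BC| = (0.8433,-0.5375); ey = (0.5375,0.8433)
P = B + -2.87·ex + -1.97·ey = (-2.5047,0.1062)

-2.50 0.11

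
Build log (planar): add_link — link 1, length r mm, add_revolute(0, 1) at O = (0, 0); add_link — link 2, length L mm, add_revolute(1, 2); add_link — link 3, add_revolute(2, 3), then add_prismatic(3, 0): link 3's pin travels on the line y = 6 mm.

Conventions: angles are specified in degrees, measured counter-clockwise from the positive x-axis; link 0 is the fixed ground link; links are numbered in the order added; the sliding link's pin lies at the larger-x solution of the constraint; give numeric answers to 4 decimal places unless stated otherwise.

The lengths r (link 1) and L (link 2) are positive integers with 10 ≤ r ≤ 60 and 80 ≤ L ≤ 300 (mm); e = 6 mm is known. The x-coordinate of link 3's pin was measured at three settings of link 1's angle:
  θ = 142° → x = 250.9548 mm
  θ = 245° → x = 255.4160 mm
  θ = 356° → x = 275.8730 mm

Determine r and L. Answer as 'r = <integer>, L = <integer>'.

constraint per measurement: (x − r cos θ)² + (r sin θ − e)² = L²
subtracting the θ₁ and θ₂ equations cancels the r² and L² terms:
r = (x₁² − x₂²) / (2[(x₁cos θ₁ + e sin θ₁) − (x₂cos θ₂ + e sin θ₂)]) = 13.9999 → r = 14
L² = (x₁ − r cos θ₁)² + (r sin θ₁ − e)² = 68644.0228 → L = 262.0000 → L = 262
check at θ₃=356°: x = 275.8730 (printed 275.8730) ✓

r = 14, L = 262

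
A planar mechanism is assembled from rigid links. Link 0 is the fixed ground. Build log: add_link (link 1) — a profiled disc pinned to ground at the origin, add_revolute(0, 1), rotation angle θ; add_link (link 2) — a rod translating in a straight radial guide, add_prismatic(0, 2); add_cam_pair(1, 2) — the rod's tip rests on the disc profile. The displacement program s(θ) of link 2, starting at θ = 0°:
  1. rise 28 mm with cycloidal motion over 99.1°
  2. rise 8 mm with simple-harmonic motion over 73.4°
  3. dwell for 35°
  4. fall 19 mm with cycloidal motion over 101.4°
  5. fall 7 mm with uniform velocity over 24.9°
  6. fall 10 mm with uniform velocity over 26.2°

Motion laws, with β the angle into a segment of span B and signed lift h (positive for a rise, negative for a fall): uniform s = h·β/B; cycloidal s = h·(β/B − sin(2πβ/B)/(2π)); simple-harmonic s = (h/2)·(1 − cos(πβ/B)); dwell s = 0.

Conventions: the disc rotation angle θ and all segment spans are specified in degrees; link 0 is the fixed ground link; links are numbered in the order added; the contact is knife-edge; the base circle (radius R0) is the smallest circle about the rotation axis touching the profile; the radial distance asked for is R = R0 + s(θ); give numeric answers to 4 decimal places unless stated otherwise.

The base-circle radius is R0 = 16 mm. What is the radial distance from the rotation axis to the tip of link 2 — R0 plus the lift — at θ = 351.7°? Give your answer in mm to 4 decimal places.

seg 1 [0°–99.1°] cycloidal, h=28: full span → s += 28 → s = 28.0000
seg 2 [99.1°–172.5°] simple-harmonic, h=8: full span → s += 8 → s = 36.0000
seg 3 [172.5°–207.5°] dwell: s stays 36.0000
seg 4 [207.5°–308.9°] cycloidal, h=-19: full span → s += -19 → s = 17.0000
seg 5 [308.9°–333.8°] uniform, h=-7: full span → s += -7 → s = 10.0000
seg 6 [333.8°–360°] uniform, h=-10: θ=351.7° here. β=17.9, B=26.2. -10·17.9/26.2 = -6.8321 → s = 3.1679
R = R0 + s = 16 + 3.1679 = 19.1679

19.1679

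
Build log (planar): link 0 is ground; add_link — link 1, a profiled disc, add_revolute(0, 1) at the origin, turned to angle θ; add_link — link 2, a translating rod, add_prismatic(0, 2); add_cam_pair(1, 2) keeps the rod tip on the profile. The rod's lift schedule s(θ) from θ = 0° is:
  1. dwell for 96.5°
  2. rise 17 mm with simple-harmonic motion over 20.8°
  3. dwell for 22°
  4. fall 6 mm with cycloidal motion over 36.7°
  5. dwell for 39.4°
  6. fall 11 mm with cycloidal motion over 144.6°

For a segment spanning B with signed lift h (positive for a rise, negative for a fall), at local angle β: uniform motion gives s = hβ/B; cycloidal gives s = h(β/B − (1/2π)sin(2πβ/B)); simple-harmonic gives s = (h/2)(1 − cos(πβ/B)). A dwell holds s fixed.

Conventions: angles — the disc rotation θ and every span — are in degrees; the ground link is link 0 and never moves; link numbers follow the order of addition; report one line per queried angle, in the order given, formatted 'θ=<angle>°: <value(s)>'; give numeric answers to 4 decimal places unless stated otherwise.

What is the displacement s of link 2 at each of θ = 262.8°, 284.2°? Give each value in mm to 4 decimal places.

seg 1 [0°–96.5°] dwell: s stays 0.0000
seg 2 [96.5°–117.3°] simple-harmonic, h=17: full span → s += 17 → s = 17.0000
seg 3 [117.3°–139.3°] dwell: s stays 17.0000
seg 4 [139.3°–176°] cycloidal, h=-6: full span → s += -6 → s = 11.0000
seg 5 [176°–215.4°] dwell: s stays 11.0000
seg 6 [215.4°–360°] cycloidal, h=-11: θ=262.8° here. β=47.4, B=144.6. -11·(0.3278 − sin(2π·0.3278)/(2π)) = -2.0601 → s = 8.9399
seg 6 [215.4°–360°] cycloidal, h=-11: θ=284.2° here. β=68.8, B=144.6. -11·(0.4758 − sin(2π·0.4758)/(2π)) = -4.9685 → s = 6.0315

θ=262.8°: 8.9399
θ=284.2°: 6.0315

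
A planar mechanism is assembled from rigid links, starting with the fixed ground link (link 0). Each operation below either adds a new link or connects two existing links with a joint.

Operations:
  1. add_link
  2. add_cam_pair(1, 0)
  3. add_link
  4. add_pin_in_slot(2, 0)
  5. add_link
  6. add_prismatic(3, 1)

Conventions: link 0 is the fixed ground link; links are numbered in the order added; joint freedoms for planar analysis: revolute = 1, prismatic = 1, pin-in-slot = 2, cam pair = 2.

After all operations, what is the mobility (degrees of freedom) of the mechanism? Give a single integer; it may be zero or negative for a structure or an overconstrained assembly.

ground; <1,0,0>
#1 <2,0,0>
C:1↔0 J2 <2,0,1>
#2 <3,0,1>
PS:2↔0 J2 <3,0,2>
#3 <4,0,2>
P:3↔1 J1 <4,1,2>
3×3 − 2×1 − 1×2 = 5

M = 5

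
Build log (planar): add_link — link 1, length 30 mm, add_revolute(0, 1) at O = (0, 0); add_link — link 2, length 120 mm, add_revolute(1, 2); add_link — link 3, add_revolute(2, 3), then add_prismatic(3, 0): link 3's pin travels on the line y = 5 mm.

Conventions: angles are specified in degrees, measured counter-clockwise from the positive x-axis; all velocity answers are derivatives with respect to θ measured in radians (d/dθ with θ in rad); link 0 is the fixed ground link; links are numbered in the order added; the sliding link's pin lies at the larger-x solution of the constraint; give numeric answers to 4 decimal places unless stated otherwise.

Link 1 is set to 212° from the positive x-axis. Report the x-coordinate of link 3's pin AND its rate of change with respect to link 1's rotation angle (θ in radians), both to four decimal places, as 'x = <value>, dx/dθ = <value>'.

geometry: r = 30 mm, L = 120 mm, e = 5 mm
crank pin P = (r cos θ, r sin θ) = (-25.441443, -15.897578)
h = r sin θ − e = -15.897578 − 5 = -20.897578
x = r cos θ + √(L² − h²) = -25.441443 + 118.166371 = 92.724928
dx/dθ = −r sin θ − h·r cos θ/√(L² − h²) (θ in radians; h = -20.897578) = 11.398290

x = 92.7249, dx/dθ = 11.3983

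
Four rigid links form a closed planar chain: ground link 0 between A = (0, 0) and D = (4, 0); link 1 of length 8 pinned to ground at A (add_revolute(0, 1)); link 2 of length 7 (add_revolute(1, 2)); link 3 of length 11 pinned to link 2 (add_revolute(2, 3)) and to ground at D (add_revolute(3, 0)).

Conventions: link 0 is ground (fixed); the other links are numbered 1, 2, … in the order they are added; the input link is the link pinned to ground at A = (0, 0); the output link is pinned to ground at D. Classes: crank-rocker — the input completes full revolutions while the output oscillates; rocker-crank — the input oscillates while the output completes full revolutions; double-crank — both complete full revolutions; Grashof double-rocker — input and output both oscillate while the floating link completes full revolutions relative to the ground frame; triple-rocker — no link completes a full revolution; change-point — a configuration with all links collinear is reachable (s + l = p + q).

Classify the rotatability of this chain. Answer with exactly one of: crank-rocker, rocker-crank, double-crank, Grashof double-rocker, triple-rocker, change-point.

lengths: ground=4, input=8, coupler=7, output=11
sorted: s=4 (shortest), l=11 (longest), p+q=15
s + l = 15 vs p + q = 15
s + l = p + q → change-point (collinear configuration reachable)

change-point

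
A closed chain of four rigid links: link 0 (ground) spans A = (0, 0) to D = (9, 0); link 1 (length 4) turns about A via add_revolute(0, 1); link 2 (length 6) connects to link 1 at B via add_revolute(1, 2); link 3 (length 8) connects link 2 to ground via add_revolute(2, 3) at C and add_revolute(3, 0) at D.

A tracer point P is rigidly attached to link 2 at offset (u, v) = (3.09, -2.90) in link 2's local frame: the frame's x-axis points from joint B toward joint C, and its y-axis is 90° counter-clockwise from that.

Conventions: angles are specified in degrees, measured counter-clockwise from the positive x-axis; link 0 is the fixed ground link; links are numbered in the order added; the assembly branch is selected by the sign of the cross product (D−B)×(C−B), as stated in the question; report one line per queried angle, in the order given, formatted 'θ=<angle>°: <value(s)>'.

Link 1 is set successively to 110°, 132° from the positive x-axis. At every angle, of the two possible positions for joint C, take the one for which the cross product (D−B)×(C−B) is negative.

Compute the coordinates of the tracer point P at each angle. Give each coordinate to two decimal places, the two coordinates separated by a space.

A=(0,0), D=(9.00,0)
θ=110°: B = A + 4.00·(cos110°, sin110°) = (-1.3681, 3.7588)
θ=110°: |BD| = 11.0284
θ=110°: circle(B,6.00) ∩ circle(D,8.00): a=4.2447, h=4.2405
θ=110°:   candidates: C₊=(4.0678,6.2987) cross=46.766; C₋=(1.1772,-1.6746) cross=-46.766
θ=110°:   branch - wants cross < 0 → take C=(1.1772,-1.6746) (cross=-46.766)
θ=110°: ex = (C−B)/|BC| = (0.4242,-0.9056); ey = (0.9056,0.4242)
θ=110°: P = B + 3.09·ex + -2.90·ey = (-2.6834,-0.2696)
θ=132°: B = A + 4.00·(cos132°, sin132°) = (-2.6765, 2.9726)
θ=132°: |BD| = 12.0490
θ=132°: circle(B,6.00) ∩ circle(D,8.00): a=4.8626, h=3.5151
θ=132°:   candidates: C₊=(2.9029,5.1793) cross=42.353; C₋=(1.1685,-1.6335) cross=-42.353
θ=132°:   branch - wants cross < 0 → take C=(1.1685,-1.6335) (cross=-42.353)
θ=132°: ex = (C−B)/|BC| = (0.6408,-0.7677); ey = (0.7677,0.6408)
θ=132°: P = B + 3.09·ex + -2.90·ey = (-2.9226,-1.2580)

θ=110°: -2.68 -0.27
θ=132°: -2.92 -1.26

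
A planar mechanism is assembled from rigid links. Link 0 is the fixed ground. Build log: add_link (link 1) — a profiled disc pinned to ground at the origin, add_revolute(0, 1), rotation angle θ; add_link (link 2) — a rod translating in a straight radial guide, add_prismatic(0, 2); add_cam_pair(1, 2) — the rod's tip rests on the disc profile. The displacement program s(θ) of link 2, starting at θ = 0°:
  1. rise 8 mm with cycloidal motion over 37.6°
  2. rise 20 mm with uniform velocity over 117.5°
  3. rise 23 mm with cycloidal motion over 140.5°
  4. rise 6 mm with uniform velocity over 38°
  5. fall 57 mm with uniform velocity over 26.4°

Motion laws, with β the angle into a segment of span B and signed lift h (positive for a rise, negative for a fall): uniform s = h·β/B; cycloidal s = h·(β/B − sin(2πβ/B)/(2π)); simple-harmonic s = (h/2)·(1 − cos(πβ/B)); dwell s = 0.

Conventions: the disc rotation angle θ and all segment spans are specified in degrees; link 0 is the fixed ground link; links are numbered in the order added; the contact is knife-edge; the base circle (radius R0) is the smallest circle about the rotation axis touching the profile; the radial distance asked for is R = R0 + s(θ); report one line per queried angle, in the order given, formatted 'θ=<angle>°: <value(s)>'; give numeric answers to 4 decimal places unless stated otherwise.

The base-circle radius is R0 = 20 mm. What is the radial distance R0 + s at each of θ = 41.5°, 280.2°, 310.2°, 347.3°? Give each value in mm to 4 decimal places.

seg 1 [0°–37.6°] cycloidal, h=8: full span → s += 8 → s = 8.0000
seg 2 [37.6°–155.1°] uniform, h=20: θ=41.5° here. β=3.9, B=117.5. 20·3.9/117.5 = 0.6638 → s = 8.6638
seg 2 [37.6°–155.1°] uniform, h=20: full span → s += 20 → s = 28.0000
seg 3 [155.1°–295.6°] cycloidal, h=23: θ=280.2° here. β=125.1, B=140.5. 23·(0.8904 − sin(2π·0.8904)/(2π)) = 22.8054 → s = 50.8054
seg 3 [155.1°–295.6°] cycloidal, h=23: full span → s += 23 → s = 51.0000
seg 4 [295.6°–333.6°] uniform, h=6: θ=310.2° here. β=14.6, B=38. 6·14.6/38 = 2.3053 → s = 53.3053
seg 4 [295.6°–333.6°] uniform, h=6: full span → s += 6 → s = 57.0000
seg 5 [333.6°–360°] uniform, h=-57: θ=347.3° here. β=13.7, B=26.4. -57·13.7/26.4 = -29.5795 → s = 27.4205
θ=41.5°: R = R0 + s = 20 + 8.6638 = 28.6638
θ=280.2°: R = R0 + s = 20 + 50.8054 = 70.8054
θ=310.2°: R = R0 + s = 20 + 53.3053 = 73.3053
θ=347.3°: R = R0 + s = 20 + 27.4205 = 47.4205

θ=41.5°: 28.6638
θ=280.2°: 70.8054
θ=310.2°: 73.3053
θ=347.3°: 47.4205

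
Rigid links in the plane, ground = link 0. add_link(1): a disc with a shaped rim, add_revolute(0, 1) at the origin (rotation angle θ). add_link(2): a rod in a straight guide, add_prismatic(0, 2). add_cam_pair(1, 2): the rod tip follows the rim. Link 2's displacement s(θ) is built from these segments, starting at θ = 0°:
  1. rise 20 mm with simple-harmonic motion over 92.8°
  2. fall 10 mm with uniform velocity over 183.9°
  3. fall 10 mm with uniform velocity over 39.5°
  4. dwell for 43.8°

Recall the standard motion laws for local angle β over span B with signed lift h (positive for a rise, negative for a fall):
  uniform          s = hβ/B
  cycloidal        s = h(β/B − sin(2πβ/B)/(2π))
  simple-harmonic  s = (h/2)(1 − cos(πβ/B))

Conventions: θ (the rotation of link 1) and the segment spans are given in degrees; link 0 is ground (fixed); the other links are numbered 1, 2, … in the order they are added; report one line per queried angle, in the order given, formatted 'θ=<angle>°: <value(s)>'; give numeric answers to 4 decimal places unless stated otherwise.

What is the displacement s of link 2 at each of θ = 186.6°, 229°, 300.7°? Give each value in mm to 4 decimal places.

segment 1 (0° to 92.8°, simple-harmonic, h = 20) is passed completely: s = 0.0000 + (20) = 20.0000
θ = 186.6° falls in segment 2 (92.8° to 276.7°, uniform, h = -10): β = 186.6 − 92.8 = 93.8°, B = 183.9°; Δs = -10·93.8/183.9 = -5.1006; s = 20.0000 − 5.1006 = 14.8994
θ = 229° falls in segment 2 (92.8° to 276.7°, uniform, h = -10): β = 229 − 92.8 = 136.2°, B = 183.9°; Δs = -10·136.2/183.9 = -7.4062; s = 20.0000 − 7.4062 = 12.5938
segment 2 (92.8° to 276.7°, uniform, h = -10) is passed completely: s = 20.0000 + (-10) = 10.0000
θ = 300.7° falls in segment 3 (276.7° to 316.2°, uniform, h = -10): β = 300.7 − 276.7 = 24°, B = 39.5°; Δs = -10·24/39.5 = -6.0759; s = 10.0000 − 6.0759 = 3.9241

θ=186.6°: 14.8994
θ=229°: 12.5938
θ=300.7°: 3.9241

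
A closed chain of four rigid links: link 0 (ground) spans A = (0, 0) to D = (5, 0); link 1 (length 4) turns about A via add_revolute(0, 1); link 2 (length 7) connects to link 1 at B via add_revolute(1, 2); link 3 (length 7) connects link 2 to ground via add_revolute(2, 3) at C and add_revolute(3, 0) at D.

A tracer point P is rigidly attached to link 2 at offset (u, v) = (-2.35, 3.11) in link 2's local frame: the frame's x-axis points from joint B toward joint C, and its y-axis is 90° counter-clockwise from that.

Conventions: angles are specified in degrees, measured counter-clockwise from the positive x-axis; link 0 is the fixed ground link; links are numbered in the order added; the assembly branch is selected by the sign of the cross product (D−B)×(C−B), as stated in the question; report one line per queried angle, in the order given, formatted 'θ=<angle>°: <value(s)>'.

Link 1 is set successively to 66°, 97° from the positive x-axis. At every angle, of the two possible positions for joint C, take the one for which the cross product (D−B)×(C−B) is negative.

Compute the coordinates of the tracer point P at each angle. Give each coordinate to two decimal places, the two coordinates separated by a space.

A=(0,0), D=(5.00,0)
θ=66°: B = A + 4.00·(cos66°, sin66°) = (1.6269, 3.6542)
θ=66°: |BD| = 4.9730
θ=66°: circle(B,7.00) ∩ circle(D,7.00): a=2.4865, h=6.5435
θ=66°:   candidates: C₊=(8.1217,6.2654) cross=32.541; C₋=(-1.4947,-2.6112) cross=-32.541
θ=66°:   branch - wants cross < 0 → take C=(-1.4947,-2.6112) (cross=-32.541)
θ=66°: ex = (C−B)/|BC| = (-0.4460,-0.8951); ey = (0.8951,-0.4460)
θ=66°: P = B + -2.35·ex + 3.11·ey = (5.4586,4.3706)
θ=97°: B = A + 4.00·(cos97°, sin97°) = (-0.4875, 3.9702)
θ=97°: |BD| = 6.7731
θ=97°: circle(B,7.00) ∩ circle(D,7.00): a=3.3865, h=6.1263
θ=97°:   candidates: C₊=(5.8473,6.9485) cross=41.494; C₋=(-1.3348,-2.9783) cross=-41.494
θ=97°:   branch - wants cross < 0 → take C=(-1.3348,-2.9783) (cross=-41.494)
θ=97°: ex = (C−B)/|BC| = (-0.1210,-0.9926); ey = (0.9926,-0.1210)
θ=97°: P = B + -2.35·ex + 3.11·ey = (2.8841,5.9265)

θ=66°: 5.46 4.37
θ=97°: 2.88 5.93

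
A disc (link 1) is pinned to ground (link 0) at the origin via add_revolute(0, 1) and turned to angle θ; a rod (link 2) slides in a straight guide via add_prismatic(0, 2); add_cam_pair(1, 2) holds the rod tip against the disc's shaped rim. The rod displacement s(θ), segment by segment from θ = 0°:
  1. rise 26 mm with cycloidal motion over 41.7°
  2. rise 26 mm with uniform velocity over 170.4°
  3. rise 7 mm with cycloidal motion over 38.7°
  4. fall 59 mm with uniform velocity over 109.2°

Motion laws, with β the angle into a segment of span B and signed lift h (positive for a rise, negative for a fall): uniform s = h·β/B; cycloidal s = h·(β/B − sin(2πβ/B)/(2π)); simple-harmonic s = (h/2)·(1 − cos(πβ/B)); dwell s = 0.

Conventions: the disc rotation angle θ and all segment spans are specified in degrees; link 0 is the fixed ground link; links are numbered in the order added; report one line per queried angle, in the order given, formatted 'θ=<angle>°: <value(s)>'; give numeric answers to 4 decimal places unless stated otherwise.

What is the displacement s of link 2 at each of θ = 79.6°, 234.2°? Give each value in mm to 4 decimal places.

segment 1 (0° to 41.7°, cycloidal, h = 26) is passed completely: s = 0.0000 + (26) = 26.0000
θ = 79.6° falls in segment 2 (41.7° to 212.1°, uniform, h = 26): β = 79.6 − 41.7 = 37.9°, B = 170.4°; Δs = 26·37.9/170.4 = 5.7829; s = 26.0000 + 5.7829 = 31.7829
segment 2 (41.7° to 212.1°, uniform, h = 26) is passed completely: s = 26.0000 + (26) = 52.0000
θ = 234.2° falls in segment 3 (212.1° to 250.8°, cycloidal, h = 7): β = 234.2 − 212.1 = 22.1°, B = 38.7°; Δs = 7·(0.5711 − sin(2π·0.5711)/(2π)) = 4.4785; s = 52.0000 + 4.4785 = 56.4785

θ=79.6°: 31.7829
θ=234.2°: 56.4785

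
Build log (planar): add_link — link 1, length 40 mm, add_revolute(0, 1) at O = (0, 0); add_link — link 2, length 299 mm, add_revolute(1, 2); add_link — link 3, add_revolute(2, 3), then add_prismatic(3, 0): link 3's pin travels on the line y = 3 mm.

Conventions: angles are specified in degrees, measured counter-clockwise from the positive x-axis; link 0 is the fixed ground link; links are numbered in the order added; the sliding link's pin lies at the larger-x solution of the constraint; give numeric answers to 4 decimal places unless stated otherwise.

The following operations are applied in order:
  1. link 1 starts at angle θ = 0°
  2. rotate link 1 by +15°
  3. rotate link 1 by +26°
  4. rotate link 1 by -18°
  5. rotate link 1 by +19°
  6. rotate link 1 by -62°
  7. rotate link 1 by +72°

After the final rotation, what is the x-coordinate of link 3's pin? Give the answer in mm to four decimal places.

geometry: r = 40 mm, L = 299 mm, e = 3 mm; θ starts at 0°
rotate link 1 by +15°: θ ← 0° +15° = 15°
rotate link 1 by +26°: θ ← 15° +26° = 41°
rotate link 1 by -18°: θ ← 41° -18° = 23°
rotate link 1 by +19°: θ ← 23° +19° = 42°
rotate link 1 by -62°: θ ← 42° -62° = -20°
rotate link 1 by +72°: θ ← -20° +72° = 52°
crank pin P = (r cos θ, r sin θ) = (24.626459, 31.520430)
h = r sin θ − e = 31.520430 − 3 = 28.520430
x = r cos θ + √(L² − h²) = 24.626459 + 297.636666 = 322.263125

322.2631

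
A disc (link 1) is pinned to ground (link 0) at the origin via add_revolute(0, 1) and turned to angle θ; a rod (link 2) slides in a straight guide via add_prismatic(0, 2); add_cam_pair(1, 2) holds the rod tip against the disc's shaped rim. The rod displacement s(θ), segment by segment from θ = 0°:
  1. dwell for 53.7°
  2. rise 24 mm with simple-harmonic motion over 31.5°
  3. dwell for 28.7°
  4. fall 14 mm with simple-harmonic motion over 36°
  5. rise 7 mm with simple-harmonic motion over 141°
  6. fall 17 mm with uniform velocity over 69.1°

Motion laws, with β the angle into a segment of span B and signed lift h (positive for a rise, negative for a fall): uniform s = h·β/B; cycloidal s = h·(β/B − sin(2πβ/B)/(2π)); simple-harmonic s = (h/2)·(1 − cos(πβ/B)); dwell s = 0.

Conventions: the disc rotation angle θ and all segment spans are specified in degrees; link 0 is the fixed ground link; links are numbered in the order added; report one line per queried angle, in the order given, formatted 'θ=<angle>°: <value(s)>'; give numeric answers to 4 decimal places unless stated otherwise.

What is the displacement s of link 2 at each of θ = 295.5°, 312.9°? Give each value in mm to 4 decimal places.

segment 1 (0° to 53.7°, dwell): s unchanged at 0.0000
segment 2 (53.7° to 85.2°, simple-harmonic, h = 24) is passed completely: s = 0.0000 + (24) = 24.0000
segment 3 (85.2° to 113.9°, dwell): s unchanged at 24.0000
segment 4 (113.9° to 149.9°, simple-harmonic, h = -14) is passed completely: s = 24.0000 + (-14) = 10.0000
segment 5 (149.9° to 290.9°, simple-harmonic, h = 7) is passed completely: s = 10.0000 + (7) = 17.0000
θ = 295.5° falls in segment 6 (290.9° to 360°, uniform, h = -17): β = 295.5 − 290.9 = 4.6°, B = 69.1°; Δs = -17·4.6/69.1 = -1.1317; s = 17.0000 − 1.1317 = 15.8683
θ = 312.9° falls in segment 6 (290.9° to 360°, uniform, h = -17): β = 312.9 − 290.9 = 22°, B = 69.1°; Δs = -17·22/69.1 = -5.4124; s = 17.0000 − 5.4124 = 11.5876

θ=295.5°: 15.8683
θ=312.9°: 11.5876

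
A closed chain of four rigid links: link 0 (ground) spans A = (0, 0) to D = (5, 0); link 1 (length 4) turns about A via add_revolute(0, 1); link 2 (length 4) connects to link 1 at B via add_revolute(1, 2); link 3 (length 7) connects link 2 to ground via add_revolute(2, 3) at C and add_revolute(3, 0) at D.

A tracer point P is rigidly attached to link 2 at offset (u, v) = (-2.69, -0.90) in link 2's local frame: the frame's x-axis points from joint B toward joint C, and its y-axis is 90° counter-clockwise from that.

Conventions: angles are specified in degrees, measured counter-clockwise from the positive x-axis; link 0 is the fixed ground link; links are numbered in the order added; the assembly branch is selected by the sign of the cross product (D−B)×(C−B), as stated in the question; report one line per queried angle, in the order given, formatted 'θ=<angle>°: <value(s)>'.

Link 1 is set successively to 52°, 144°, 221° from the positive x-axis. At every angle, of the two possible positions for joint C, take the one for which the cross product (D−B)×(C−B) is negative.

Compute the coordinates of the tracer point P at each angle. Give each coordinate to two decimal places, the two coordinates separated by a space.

A=(0,0), D=(5.00,0)
θ=52°: B = A + 4.00·(cos52°, sin52°) = (2.4626, 3.1520)
θ=52°: |BD| = 4.0464
θ=52°: circle(B,4.00) ∩ circle(D,7.00): a=-2.0545, h=3.4321
θ=52°:   candidates: C₊=(3.8479,6.9045) cross=13.888; C₋=(-1.4991,2.6003) cross=-13.888
θ=52°:   branch - wants cross < 0 → take C=(-1.4991,2.6003) (cross=-13.888)
θ=52°: ex = (C−B)/|BC| = (-0.9904,-0.1379); ey = (0.1379,-0.9904)
θ=52°: P = B + -2.69·ex + -0.90·ey = (5.0028,4.4145)
θ=144°: B = A + 4.00·(cos144°, sin144°) = (-3.2361, 2.3511)
θ=144°: |BD| = 8.5651
θ=144°: circle(B,4.00) ∩ circle(D,7.00): a=2.3561, h=3.2324
θ=144°:   candidates: C₊=(-0.0831,4.8127) cross=27.686; C₋=(-1.8578,-1.4039) cross=-27.686
θ=144°:   branch - wants cross < 0 → take C=(-1.8578,-1.4039) (cross=-27.686)
θ=144°: ex = (C−B)/|BC| = (0.3446,-0.9388); ey = (0.9388,0.3446)
θ=144°: P = B + -2.69·ex + -0.90·ey = (-5.0079,4.5663)
θ=221°: B = A + 4.00·(cos221°, sin221°) = (-3.0188, -2.6242)
θ=221°: |BD| = 8.4373
θ=221°: circle(B,4.00) ∩ circle(D,7.00): a=2.2631, h=3.2983
θ=221°:   candidates: C₊=(-1.8939,1.2143) cross=27.829; C₋=(0.1578,-5.0550) cross=-27.829
θ=221°:   branch - wants cross < 0 → take C=(0.1578,-5.0550) (cross=-27.829)
θ=221°: ex = (C−B)/|BC| = (0.7942,-0.6077); ey = (0.6077,0.7942)
θ=221°: P = B + -2.69·ex + -0.90·ey = (-5.7021,-1.7043)

θ=52°: 5.00 4.41
θ=144°: -5.01 4.57
θ=221°: -5.70 -1.70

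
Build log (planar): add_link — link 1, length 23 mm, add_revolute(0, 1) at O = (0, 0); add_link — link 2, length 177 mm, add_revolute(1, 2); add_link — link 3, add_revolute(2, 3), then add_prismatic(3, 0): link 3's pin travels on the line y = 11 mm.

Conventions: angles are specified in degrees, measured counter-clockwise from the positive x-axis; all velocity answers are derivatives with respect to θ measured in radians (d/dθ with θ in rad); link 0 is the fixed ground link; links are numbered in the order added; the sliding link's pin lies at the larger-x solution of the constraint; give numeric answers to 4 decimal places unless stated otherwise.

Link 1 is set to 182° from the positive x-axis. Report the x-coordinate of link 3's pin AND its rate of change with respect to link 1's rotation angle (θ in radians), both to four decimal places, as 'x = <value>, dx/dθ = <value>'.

geometry: r = 23 mm, L = 177 mm, e = 11 mm
crank pin P = (r cos θ, r sin θ) = (-22.985989, -0.802688)
h = r sin θ − e = -0.802688 − 11 = -11.802688
x = r cos θ + √(L² − h²) = -22.985989 + 176.606049 = 153.620060
dx/dθ = −r sin θ − h·r cos θ/√(L² − h²) (θ in radians; h = -11.802688) = -0.733479

x = 153.6201, dx/dθ = -0.7335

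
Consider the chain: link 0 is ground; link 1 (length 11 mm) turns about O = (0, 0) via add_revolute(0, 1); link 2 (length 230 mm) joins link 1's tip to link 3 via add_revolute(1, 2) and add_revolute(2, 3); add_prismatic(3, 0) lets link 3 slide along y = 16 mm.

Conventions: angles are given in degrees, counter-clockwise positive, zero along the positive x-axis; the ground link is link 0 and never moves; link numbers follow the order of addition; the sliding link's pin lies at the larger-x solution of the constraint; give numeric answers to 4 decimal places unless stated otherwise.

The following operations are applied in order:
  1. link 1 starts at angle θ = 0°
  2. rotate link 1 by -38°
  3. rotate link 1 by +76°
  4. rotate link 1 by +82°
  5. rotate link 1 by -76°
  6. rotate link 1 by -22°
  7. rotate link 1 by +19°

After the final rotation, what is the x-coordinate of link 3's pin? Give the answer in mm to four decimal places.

geometry: r = 11 mm, L = 230 mm, e = 16 mm; θ starts at 0°
rotate link 1 by -38°: θ ← 0° -38° = -38°
rotate link 1 by +76°: θ ← -38° +76° = 38°
rotate link 1 by +82°: θ ← 38° +82° = 120°
rotate link 1 by -76°: θ ← 120° -76° = 44°
rotate link 1 by -22°: θ ← 44° -22° = 22°
rotate link 1 by +19°: θ ← 22° +19° = 41°
crank pin P = (r cos θ, r sin θ) = (8.301805, 7.216649)
h = r sin θ − e = 7.216649 − 16 = -8.783351
x = r cos θ + √(L² − h²) = 8.301805 + 229.832227 = 238.134033

238.1340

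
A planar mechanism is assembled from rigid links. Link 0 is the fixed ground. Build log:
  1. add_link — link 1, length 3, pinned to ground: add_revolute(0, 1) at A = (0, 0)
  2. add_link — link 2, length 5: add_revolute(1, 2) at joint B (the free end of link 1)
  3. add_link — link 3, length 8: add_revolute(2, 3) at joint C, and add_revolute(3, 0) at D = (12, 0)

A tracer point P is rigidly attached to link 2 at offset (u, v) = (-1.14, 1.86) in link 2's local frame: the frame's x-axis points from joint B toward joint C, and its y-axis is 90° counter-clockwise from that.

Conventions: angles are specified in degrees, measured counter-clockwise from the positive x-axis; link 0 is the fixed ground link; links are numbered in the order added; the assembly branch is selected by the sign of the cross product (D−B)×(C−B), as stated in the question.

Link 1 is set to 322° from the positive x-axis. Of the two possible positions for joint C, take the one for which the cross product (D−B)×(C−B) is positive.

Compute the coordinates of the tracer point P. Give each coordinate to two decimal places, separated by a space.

A=(0,0), D=(12.00,0)
B = A + 3.00·(cos322°, sin322°) = (2.3640, -1.8470)
|BD| = 9.8114
circle(B,5.00) ∩ circle(D,8.00): a=2.9182, h=4.0601
  candidates: C₊=(4.4658,2.6898) cross=39.835; C₋=(5.9944,-5.2851) cross=-39.835
  branch + wants cross > 0 → take C=(4.4658,2.6898) (cross=39.835)
ex = (C−B)/|BC| = (0.4203,0.9074); ey = (-0.9074,0.4203)
P = B + -1.14·ex + 1.86·ey = (0.1971,-2.0995)

0.20 -2.10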